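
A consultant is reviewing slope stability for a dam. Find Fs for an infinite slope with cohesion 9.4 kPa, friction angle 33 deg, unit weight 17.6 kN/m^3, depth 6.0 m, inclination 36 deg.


Using Fs = c / (gamma*H*sin(beta)*cos(beta)) + tan(phi)/tan(beta)
Cohesion contribution = 9.4 / (17.6*6.0*sin(36)*cos(36))
Cohesion contribution = 0.187192
Friction contribution = tan(33)/tan(36) = 0.893833
Fs = 0.187192 + 0.893833
Fs = 1.081


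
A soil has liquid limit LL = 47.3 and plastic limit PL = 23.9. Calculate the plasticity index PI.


Result: 23.4

Derivation:
Using PI = LL - PL
PI = 47.3 - 23.9
PI = 23.4


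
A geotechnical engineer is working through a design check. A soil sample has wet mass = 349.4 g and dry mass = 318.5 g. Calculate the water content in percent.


Using w = (m_wet - m_dry) / m_dry * 100
m_wet - m_dry = 349.4 - 318.5 = 30.9 g
w = 30.9 / 318.5 * 100
w = 9.7 %


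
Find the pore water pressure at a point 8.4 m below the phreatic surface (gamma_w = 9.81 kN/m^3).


Using u = gamma_w * h_w
u = 9.81 * 8.4
u = 82.4 kPa


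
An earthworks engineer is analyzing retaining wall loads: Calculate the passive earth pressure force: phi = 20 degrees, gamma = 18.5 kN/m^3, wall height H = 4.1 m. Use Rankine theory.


Compute passive earth pressure coefficient:
Kp = tan^2(45 + phi/2) = tan^2(55.0) = 2.039607
Compute passive force:
Pp = 0.5 * Kp * gamma * H^2
Pp = 0.5 * 2.039607 * 18.5 * 4.1^2
Pp = 317.14 kN/m


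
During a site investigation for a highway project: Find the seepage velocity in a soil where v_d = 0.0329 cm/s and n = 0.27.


Using v_s = v_d / n
v_s = 0.0329 / 0.27
v_s = 0.12185 cm/s


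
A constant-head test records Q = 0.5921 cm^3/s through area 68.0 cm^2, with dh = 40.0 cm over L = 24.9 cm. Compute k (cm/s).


Compute hydraulic gradient:
i = dh / L = 40.0 / 24.9 = 1.60643
Then apply Darcy's law:
k = Q / (A * i)
k = 0.5921 / (68.0 * 1.60643)
k = 0.5921 / 109.237
k = 0.00542 cm/s


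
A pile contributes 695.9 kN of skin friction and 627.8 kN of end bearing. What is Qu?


Using Qu = Qf + Qb
Qu = 695.9 + 627.8
Qu = 1323.7 kN


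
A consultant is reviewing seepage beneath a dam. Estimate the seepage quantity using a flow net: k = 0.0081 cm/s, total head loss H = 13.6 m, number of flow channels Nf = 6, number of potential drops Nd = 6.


Result: 0.001102 m^3/s per m

Derivation:
Convert k to m/s for unit consistency with H:
k = 0.0081 cm/s = 0.0081 / 100 m/s = 8.1e-05 m/s
Using q = k * H * Nf / Nd
Nf / Nd = 6 / 6 = 1.0
q = 8.1e-05 * 13.6 * 1.0
q = 0.001102 m^3/s per m


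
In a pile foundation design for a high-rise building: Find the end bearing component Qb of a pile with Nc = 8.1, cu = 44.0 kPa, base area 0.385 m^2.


Using Qb = Nc * cu * Ab
Qb = 8.1 * 44.0 * 0.385
Qb = 137.21 kN


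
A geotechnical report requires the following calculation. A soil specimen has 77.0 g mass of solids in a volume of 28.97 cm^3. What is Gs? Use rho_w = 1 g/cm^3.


Using Gs = m_s / (V_s * rho_w)
Since rho_w = 1 g/cm^3:
Gs = 77.0 / 28.97
Gs = 2.658


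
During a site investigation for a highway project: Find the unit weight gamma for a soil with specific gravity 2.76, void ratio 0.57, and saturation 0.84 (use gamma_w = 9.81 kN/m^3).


Using gamma = gamma_w * (Gs + S*e) / (1 + e)
Numerator: Gs + S*e = 2.76 + 0.84*0.57 = 3.2388
Denominator: 1 + e = 1 + 0.57 = 1.57
gamma = 9.81 * 3.2388 / 1.57
gamma = 20.237 kN/m^3


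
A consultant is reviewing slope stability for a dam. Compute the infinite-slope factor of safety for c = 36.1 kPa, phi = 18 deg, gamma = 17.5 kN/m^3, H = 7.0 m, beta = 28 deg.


Using Fs = c / (gamma*H*sin(beta)*cos(beta)) + tan(phi)/tan(beta)
Cohesion contribution = 36.1 / (17.5*7.0*sin(28)*cos(28))
Cohesion contribution = 0.71093
Friction contribution = tan(18)/tan(28) = 0.611085
Fs = 0.71093 + 0.611085
Fs = 1.322


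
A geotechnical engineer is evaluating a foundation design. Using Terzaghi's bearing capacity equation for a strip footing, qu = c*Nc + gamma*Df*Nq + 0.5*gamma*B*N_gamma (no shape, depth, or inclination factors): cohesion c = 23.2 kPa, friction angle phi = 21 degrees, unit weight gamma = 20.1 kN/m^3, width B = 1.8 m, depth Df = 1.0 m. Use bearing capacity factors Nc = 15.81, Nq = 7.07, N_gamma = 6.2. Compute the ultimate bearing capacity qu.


Result: 621.06 kPa

Derivation:
Compute qu = c*Nc + gamma*Df*Nq + 0.5*gamma*B*N_gamma
Term 1: 23.2 * 15.81 = 366.792
Term 2: 20.1 * 1.0 * 7.07 = 142.107
Term 3: 0.5 * 20.1 * 1.8 * 6.2 = 112.158
qu = 366.792 + 142.107 + 112.158
qu = 621.06 kPa


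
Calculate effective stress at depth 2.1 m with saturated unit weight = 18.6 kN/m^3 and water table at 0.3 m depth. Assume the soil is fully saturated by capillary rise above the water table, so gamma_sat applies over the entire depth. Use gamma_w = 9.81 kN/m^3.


Total stress = gamma_sat * depth
sigma = 18.6 * 2.1 = 39.06 kPa
Pore water pressure u = gamma_w * (depth - d_wt)
u = 9.81 * (2.1 - 0.3) = 17.658 kPa
Effective stress = sigma - u
sigma' = 39.06 - 17.658 = 21.4 kPa


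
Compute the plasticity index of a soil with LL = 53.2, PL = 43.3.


Using PI = LL - PL
PI = 53.2 - 43.3
PI = 9.9


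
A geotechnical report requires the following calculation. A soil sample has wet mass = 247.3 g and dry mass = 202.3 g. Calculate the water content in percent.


Result: 22.24 %

Derivation:
Using w = (m_wet - m_dry) / m_dry * 100
m_wet - m_dry = 247.3 - 202.3 = 45.0 g
w = 45.0 / 202.3 * 100
w = 22.24 %


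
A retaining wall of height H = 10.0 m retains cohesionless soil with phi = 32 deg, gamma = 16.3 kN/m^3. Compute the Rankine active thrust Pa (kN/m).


Compute active earth pressure coefficient:
Ka = tan^2(45 - phi/2) = tan^2(29.0) = 0.307259
Compute active force:
Pa = 0.5 * Ka * gamma * H^2
Pa = 0.5 * 0.307259 * 16.3 * 10.0^2
Pa = 250.42 kN/m


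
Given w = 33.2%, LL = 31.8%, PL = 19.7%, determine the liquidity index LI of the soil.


First compute the plasticity index:
PI = LL - PL = 31.8 - 19.7 = 12.1
Then compute the liquidity index:
LI = (w - PL) / PI
LI = (33.2 - 19.7) / 12.1
LI = 1.116


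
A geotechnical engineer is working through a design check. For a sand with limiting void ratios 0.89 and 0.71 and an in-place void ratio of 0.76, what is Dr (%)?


Using Dr = (e_max - e) / (e_max - e_min) * 100
e_max - e = 0.89 - 0.76 = 0.13
e_max - e_min = 0.89 - 0.71 = 0.18
Dr = 0.13 / 0.18 * 100
Dr = 72.22 %


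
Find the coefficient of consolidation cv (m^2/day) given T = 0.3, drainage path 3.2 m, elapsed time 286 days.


Using cv = T * H_dr^2 / t
H_dr^2 = 3.2^2 = 10.24
cv = 0.3 * 10.24 / 286
cv = 0.01074 m^2/day


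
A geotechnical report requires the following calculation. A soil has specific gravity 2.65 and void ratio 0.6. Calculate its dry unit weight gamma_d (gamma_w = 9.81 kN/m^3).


Using gamma_d = Gs * gamma_w / (1 + e)
gamma_d = 2.65 * 9.81 / (1 + 0.6)
gamma_d = 2.65 * 9.81 / 1.6
gamma_d = 16.248 kN/m^3


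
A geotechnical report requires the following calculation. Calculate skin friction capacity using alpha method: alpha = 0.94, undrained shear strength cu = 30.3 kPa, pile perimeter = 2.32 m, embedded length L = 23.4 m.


Using Qs = alpha * cu * perimeter * L
Qs = 0.94 * 30.3 * 2.32 * 23.4
Qs = 1546.23 kN


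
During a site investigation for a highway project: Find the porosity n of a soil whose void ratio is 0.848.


Using the relation n = e / (1 + e)
n = 0.848 / (1 + 0.848)
n = 0.848 / 1.848
n = 0.4589


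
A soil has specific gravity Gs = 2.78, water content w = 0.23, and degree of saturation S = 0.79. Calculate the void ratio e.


Result: 0.8094

Derivation:
Using the relation e = Gs * w / S
e = 2.78 * 0.23 / 0.79
e = 0.8094


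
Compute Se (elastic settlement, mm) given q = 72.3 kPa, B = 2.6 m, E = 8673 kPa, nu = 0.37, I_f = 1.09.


Result: 20.391 mm

Derivation:
Using Se = q * B * (1 - nu^2) * I_f / E
1 - nu^2 = 1 - 0.37^2 = 0.8631
Se = 72.3 * 2.6 * 0.8631 * 1.09 / 8673
Se = 0.020391 m
Convert to mm: Se = 0.020391 * 1000 = 20.391 mm


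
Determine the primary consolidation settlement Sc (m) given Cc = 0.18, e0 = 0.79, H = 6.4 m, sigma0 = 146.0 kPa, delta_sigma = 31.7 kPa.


Using Sc = Cc * H / (1 + e0) * log10((sigma0 + delta_sigma) / sigma0)
Stress ratio = (146.0 + 31.7) / 146.0 = 1.21712
log10(1.21712) = 0.0853346
Cc * H / (1 + e0) = 0.18 * 6.4 / (1 + 0.79) = 0.643575
Sc = 0.643575 * 0.0853346
Sc = 0.0549 m


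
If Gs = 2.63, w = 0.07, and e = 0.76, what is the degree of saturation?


Using S = Gs * w / e
S = 2.63 * 0.07 / 0.76
S = 0.2422


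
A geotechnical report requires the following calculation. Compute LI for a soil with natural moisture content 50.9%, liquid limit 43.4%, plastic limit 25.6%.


First compute the plasticity index:
PI = LL - PL = 43.4 - 25.6 = 17.8
Then compute the liquidity index:
LI = (w - PL) / PI
LI = (50.9 - 25.6) / 17.8
LI = 1.421


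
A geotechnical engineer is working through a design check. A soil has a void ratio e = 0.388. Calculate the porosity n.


Result: 0.2795

Derivation:
Using the relation n = e / (1 + e)
n = 0.388 / (1 + 0.388)
n = 0.388 / 1.388
n = 0.2795


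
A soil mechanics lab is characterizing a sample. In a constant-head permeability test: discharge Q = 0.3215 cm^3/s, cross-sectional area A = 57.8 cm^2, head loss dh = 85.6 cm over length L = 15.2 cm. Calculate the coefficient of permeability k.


Compute hydraulic gradient:
i = dh / L = 85.6 / 15.2 = 5.63158
Then apply Darcy's law:
k = Q / (A * i)
k = 0.3215 / (57.8 * 5.63158)
k = 0.3215 / 325.505
k = 0.000988 cm/s


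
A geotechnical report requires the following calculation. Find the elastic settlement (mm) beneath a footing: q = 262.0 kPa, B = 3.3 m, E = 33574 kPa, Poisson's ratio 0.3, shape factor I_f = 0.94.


Using Se = q * B * (1 - nu^2) * I_f / E
1 - nu^2 = 1 - 0.3^2 = 0.91
Se = 262.0 * 3.3 * 0.91 * 0.94 / 33574
Se = 0.022028 m
Convert to mm: Se = 0.022028 * 1000 = 22.028 mm


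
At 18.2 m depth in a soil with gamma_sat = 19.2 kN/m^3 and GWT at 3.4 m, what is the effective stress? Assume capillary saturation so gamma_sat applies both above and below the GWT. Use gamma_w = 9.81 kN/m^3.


Result: 204.25 kPa

Derivation:
Total stress = gamma_sat * depth
sigma = 19.2 * 18.2 = 349.44 kPa
Pore water pressure u = gamma_w * (depth - d_wt)
u = 9.81 * (18.2 - 3.4) = 145.188 kPa
Effective stress = sigma - u
sigma' = 349.44 - 145.188 = 204.25 kPa


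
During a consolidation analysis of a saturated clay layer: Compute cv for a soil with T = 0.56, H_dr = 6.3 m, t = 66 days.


Using cv = T * H_dr^2 / t
H_dr^2 = 6.3^2 = 39.69
cv = 0.56 * 39.69 / 66
cv = 0.33676 m^2/day


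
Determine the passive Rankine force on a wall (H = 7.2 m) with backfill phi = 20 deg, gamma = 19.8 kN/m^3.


Result: 1046.76 kN/m

Derivation:
Compute passive earth pressure coefficient:
Kp = tan^2(45 + phi/2) = tan^2(55.0) = 2.039607
Compute passive force:
Pp = 0.5 * Kp * gamma * H^2
Pp = 0.5 * 2.039607 * 19.8 * 7.2^2
Pp = 1046.76 kN/m


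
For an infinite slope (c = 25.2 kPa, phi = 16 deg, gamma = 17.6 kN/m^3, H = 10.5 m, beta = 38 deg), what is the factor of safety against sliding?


Using Fs = c / (gamma*H*sin(beta)*cos(beta)) + tan(phi)/tan(beta)
Cohesion contribution = 25.2 / (17.6*10.5*sin(38)*cos(38))
Cohesion contribution = 0.281076
Friction contribution = tan(16)/tan(38) = 0.367017
Fs = 0.281076 + 0.367017
Fs = 0.648


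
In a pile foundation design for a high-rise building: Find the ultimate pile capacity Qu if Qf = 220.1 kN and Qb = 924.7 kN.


Using Qu = Qf + Qb
Qu = 220.1 + 924.7
Qu = 1144.8 kN


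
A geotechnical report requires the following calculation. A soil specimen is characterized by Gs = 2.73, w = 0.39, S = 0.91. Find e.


Using the relation e = Gs * w / S
e = 2.73 * 0.39 / 0.91
e = 1.17


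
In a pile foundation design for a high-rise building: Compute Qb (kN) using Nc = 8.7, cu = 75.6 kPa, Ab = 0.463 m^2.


Using Qb = Nc * cu * Ab
Qb = 8.7 * 75.6 * 0.463
Qb = 304.52 kN


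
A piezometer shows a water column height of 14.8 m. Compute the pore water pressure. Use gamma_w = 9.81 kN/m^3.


Using u = gamma_w * h_w
u = 9.81 * 14.8
u = 145.19 kPa


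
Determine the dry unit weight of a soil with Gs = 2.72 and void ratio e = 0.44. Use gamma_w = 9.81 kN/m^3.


Result: 18.53 kN/m^3

Derivation:
Using gamma_d = Gs * gamma_w / (1 + e)
gamma_d = 2.72 * 9.81 / (1 + 0.44)
gamma_d = 2.72 * 9.81 / 1.44
gamma_d = 18.53 kN/m^3


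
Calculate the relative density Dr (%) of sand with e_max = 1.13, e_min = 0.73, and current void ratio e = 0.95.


Using Dr = (e_max - e) / (e_max - e_min) * 100
e_max - e = 1.13 - 0.95 = 0.18
e_max - e_min = 1.13 - 0.73 = 0.4
Dr = 0.18 / 0.4 * 100
Dr = 45.0 %


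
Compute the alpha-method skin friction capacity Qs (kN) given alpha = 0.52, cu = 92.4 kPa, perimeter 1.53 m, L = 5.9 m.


Using Qs = alpha * cu * perimeter * L
Qs = 0.52 * 92.4 * 1.53 * 5.9
Qs = 433.73 kN


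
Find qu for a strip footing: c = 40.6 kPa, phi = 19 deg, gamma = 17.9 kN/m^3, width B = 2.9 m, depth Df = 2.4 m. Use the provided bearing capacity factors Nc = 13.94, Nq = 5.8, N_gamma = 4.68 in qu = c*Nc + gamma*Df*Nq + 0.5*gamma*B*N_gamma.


Result: 936.6 kPa

Derivation:
Compute qu = c*Nc + gamma*Df*Nq + 0.5*gamma*B*N_gamma
Term 1: 40.6 * 13.94 = 565.964
Term 2: 17.9 * 2.4 * 5.8 = 249.168
Term 3: 0.5 * 17.9 * 2.9 * 4.68 = 121.4694
qu = 565.964 + 249.168 + 121.4694
qu = 936.6 kPa


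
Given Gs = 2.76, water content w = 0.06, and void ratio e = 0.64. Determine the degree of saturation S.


Using S = Gs * w / e
S = 2.76 * 0.06 / 0.64
S = 0.2587


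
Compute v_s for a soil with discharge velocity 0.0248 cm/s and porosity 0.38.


Result: 0.06526 cm/s

Derivation:
Using v_s = v_d / n
v_s = 0.0248 / 0.38
v_s = 0.06526 cm/s


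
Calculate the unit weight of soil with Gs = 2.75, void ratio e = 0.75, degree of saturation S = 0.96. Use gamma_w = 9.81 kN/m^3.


Result: 19.452 kN/m^3

Derivation:
Using gamma = gamma_w * (Gs + S*e) / (1 + e)
Numerator: Gs + S*e = 2.75 + 0.96*0.75 = 3.47
Denominator: 1 + e = 1 + 0.75 = 1.75
gamma = 9.81 * 3.47 / 1.75
gamma = 19.452 kN/m^3


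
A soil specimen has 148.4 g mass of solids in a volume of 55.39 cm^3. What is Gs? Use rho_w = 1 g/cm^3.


Result: 2.679

Derivation:
Using Gs = m_s / (V_s * rho_w)
Since rho_w = 1 g/cm^3:
Gs = 148.4 / 55.39
Gs = 2.679


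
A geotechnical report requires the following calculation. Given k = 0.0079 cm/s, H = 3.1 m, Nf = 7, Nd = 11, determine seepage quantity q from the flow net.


Result: 0.0001558 m^3/s per m

Derivation:
Convert k to m/s for unit consistency with H:
k = 0.0079 cm/s = 0.0079 / 100 m/s = 7.9e-05 m/s
Using q = k * H * Nf / Nd
Nf / Nd = 7 / 11 = 0.6364
q = 7.9e-05 * 3.1 * 0.6364
q = 0.0001558 m^3/s per m


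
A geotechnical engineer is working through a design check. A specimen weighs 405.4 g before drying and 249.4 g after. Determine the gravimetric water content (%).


Using w = (m_wet - m_dry) / m_dry * 100
m_wet - m_dry = 405.4 - 249.4 = 156.0 g
w = 156.0 / 249.4 * 100
w = 62.55 %


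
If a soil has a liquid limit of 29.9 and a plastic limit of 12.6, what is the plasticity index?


Using PI = LL - PL
PI = 29.9 - 12.6
PI = 17.3


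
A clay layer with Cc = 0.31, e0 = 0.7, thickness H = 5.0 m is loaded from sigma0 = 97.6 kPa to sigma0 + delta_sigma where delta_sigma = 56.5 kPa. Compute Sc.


Result: 0.1809 m

Derivation:
Using Sc = Cc * H / (1 + e0) * log10((sigma0 + delta_sigma) / sigma0)
Stress ratio = (97.6 + 56.5) / 97.6 = 1.57889
log10(1.57889) = 0.198353
Cc * H / (1 + e0) = 0.31 * 5.0 / (1 + 0.7) = 0.911765
Sc = 0.911765 * 0.198353
Sc = 0.1809 m


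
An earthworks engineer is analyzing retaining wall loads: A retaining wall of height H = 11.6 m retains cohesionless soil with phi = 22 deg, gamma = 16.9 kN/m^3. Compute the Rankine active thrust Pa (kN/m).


Compute active earth pressure coefficient:
Ka = tan^2(45 - phi/2) = tan^2(34.0) = 0.454962
Compute active force:
Pa = 0.5 * Ka * gamma * H^2
Pa = 0.5 * 0.454962 * 16.9 * 11.6^2
Pa = 517.31 kN/m


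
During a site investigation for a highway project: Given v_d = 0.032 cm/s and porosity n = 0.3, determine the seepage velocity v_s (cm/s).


Using v_s = v_d / n
v_s = 0.032 / 0.3
v_s = 0.10667 cm/s


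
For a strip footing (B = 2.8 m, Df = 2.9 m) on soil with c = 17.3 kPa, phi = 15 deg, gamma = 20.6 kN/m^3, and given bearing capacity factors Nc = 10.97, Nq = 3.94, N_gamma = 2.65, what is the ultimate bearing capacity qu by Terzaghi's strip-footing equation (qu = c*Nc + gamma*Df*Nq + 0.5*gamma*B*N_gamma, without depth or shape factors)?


Result: 501.58 kPa

Derivation:
Compute qu = c*Nc + gamma*Df*Nq + 0.5*gamma*B*N_gamma
Term 1: 17.3 * 10.97 = 189.781
Term 2: 20.6 * 2.9 * 3.94 = 235.3756
Term 3: 0.5 * 20.6 * 2.8 * 2.65 = 76.426
qu = 189.781 + 235.3756 + 76.426
qu = 501.58 kPa


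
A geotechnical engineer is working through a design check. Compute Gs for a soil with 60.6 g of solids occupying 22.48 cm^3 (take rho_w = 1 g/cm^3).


Using Gs = m_s / (V_s * rho_w)
Since rho_w = 1 g/cm^3:
Gs = 60.6 / 22.48
Gs = 2.696


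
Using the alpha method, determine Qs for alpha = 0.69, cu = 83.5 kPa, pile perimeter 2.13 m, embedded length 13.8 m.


Using Qs = alpha * cu * perimeter * L
Qs = 0.69 * 83.5 * 2.13 * 13.8
Qs = 1693.54 kN


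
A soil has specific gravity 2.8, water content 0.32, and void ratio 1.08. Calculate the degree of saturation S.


Using S = Gs * w / e
S = 2.8 * 0.32 / 1.08
S = 0.8296


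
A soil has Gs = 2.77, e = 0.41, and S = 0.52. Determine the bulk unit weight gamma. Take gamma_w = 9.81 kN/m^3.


Using gamma = gamma_w * (Gs + S*e) / (1 + e)
Numerator: Gs + S*e = 2.77 + 0.52*0.41 = 2.9832
Denominator: 1 + e = 1 + 0.41 = 1.41
gamma = 9.81 * 2.9832 / 1.41
gamma = 20.755 kN/m^3


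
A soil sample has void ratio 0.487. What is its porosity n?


Result: 0.3275

Derivation:
Using the relation n = e / (1 + e)
n = 0.487 / (1 + 0.487)
n = 0.487 / 1.487
n = 0.3275


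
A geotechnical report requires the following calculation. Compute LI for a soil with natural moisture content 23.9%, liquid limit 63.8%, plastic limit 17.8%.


First compute the plasticity index:
PI = LL - PL = 63.8 - 17.8 = 46.0
Then compute the liquidity index:
LI = (w - PL) / PI
LI = (23.9 - 17.8) / 46.0
LI = 0.133


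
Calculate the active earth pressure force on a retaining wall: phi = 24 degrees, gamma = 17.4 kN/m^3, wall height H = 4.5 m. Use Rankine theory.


Result: 74.3 kN/m

Derivation:
Compute active earth pressure coefficient:
Ka = tan^2(45 - phi/2) = tan^2(33.0) = 0.42173
Compute active force:
Pa = 0.5 * Ka * gamma * H^2
Pa = 0.5 * 0.42173 * 17.4 * 4.5^2
Pa = 74.3 kN/m


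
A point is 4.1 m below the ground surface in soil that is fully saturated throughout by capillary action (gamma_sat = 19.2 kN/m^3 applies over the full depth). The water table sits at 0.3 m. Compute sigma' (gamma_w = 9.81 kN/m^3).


Total stress = gamma_sat * depth
sigma = 19.2 * 4.1 = 78.72 kPa
Pore water pressure u = gamma_w * (depth - d_wt)
u = 9.81 * (4.1 - 0.3) = 37.278 kPa
Effective stress = sigma - u
sigma' = 78.72 - 37.278 = 41.44 kPa


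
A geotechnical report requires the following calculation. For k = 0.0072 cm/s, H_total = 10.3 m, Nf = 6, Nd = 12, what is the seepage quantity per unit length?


Convert k to m/s for unit consistency with H:
k = 0.0072 cm/s = 0.0072 / 100 m/s = 7.2e-05 m/s
Using q = k * H * Nf / Nd
Nf / Nd = 6 / 12 = 0.5
q = 7.2e-05 * 10.3 * 0.5
q = 0.0003708 m^3/s per m


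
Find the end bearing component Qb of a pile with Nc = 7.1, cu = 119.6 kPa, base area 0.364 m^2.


Result: 309.09 kN

Derivation:
Using Qb = Nc * cu * Ab
Qb = 7.1 * 119.6 * 0.364
Qb = 309.09 kN


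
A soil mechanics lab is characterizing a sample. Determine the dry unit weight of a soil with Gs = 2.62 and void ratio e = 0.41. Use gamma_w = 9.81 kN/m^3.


Using gamma_d = Gs * gamma_w / (1 + e)
gamma_d = 2.62 * 9.81 / (1 + 0.41)
gamma_d = 2.62 * 9.81 / 1.41
gamma_d = 18.229 kN/m^3


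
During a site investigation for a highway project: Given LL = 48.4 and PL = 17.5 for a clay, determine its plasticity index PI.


Result: 30.9

Derivation:
Using PI = LL - PL
PI = 48.4 - 17.5
PI = 30.9


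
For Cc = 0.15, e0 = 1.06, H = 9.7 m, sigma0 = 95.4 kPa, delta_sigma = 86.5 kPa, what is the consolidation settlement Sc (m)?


Using Sc = Cc * H / (1 + e0) * log10((sigma0 + delta_sigma) / sigma0)
Stress ratio = (95.4 + 86.5) / 95.4 = 1.90671
log10(1.90671) = 0.280284
Cc * H / (1 + e0) = 0.15 * 9.7 / (1 + 1.06) = 0.706311
Sc = 0.706311 * 0.280284
Sc = 0.198 m


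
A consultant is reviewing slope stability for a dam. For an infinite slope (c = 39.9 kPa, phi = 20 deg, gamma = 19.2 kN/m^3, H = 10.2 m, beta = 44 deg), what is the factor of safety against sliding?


Result: 0.785

Derivation:
Using Fs = c / (gamma*H*sin(beta)*cos(beta)) + tan(phi)/tan(beta)
Cohesion contribution = 39.9 / (19.2*10.2*sin(44)*cos(44))
Cohesion contribution = 0.407724
Friction contribution = tan(20)/tan(44) = 0.376902
Fs = 0.407724 + 0.376902
Fs = 0.785


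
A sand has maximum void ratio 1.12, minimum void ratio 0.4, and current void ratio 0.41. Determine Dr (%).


Result: 98.61 %

Derivation:
Using Dr = (e_max - e) / (e_max - e_min) * 100
e_max - e = 1.12 - 0.41 = 0.71
e_max - e_min = 1.12 - 0.4 = 0.72
Dr = 0.71 / 0.72 * 100
Dr = 98.61 %


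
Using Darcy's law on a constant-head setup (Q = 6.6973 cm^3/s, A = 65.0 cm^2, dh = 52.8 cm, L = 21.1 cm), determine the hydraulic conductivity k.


Compute hydraulic gradient:
i = dh / L = 52.8 / 21.1 = 2.50237
Then apply Darcy's law:
k = Q / (A * i)
k = 6.6973 / (65.0 * 2.50237)
k = 6.6973 / 162.654
k = 0.041175 cm/s


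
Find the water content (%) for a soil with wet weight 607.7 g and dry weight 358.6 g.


Using w = (m_wet - m_dry) / m_dry * 100
m_wet - m_dry = 607.7 - 358.6 = 249.1 g
w = 249.1 / 358.6 * 100
w = 69.46 %


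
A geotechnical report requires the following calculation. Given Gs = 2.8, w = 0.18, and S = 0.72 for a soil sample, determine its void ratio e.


Result: 0.7

Derivation:
Using the relation e = Gs * w / S
e = 2.8 * 0.18 / 0.72
e = 0.7


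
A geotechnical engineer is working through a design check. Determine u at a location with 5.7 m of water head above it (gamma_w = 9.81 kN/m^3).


Result: 55.92 kPa

Derivation:
Using u = gamma_w * h_w
u = 9.81 * 5.7
u = 55.92 kPa


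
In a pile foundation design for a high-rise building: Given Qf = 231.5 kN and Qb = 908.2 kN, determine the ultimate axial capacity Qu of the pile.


Result: 1139.7 kN

Derivation:
Using Qu = Qf + Qb
Qu = 231.5 + 908.2
Qu = 1139.7 kN


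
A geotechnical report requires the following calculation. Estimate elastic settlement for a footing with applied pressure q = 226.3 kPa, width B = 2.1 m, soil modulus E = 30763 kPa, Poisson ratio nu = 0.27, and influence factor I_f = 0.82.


Using Se = q * B * (1 - nu^2) * I_f / E
1 - nu^2 = 1 - 0.27^2 = 0.9271
Se = 226.3 * 2.1 * 0.9271 * 0.82 / 30763
Se = 0.011744 m
Convert to mm: Se = 0.011744 * 1000 = 11.744 mm


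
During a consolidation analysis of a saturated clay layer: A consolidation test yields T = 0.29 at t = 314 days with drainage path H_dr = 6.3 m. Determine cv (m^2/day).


Using cv = T * H_dr^2 / t
H_dr^2 = 6.3^2 = 39.69
cv = 0.29 * 39.69 / 314
cv = 0.03666 m^2/day


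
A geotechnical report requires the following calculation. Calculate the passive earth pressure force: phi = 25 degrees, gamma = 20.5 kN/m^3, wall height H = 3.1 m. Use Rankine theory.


Compute passive earth pressure coefficient:
Kp = tan^2(45 + phi/2) = tan^2(57.5) = 2.463913
Compute passive force:
Pp = 0.5 * Kp * gamma * H^2
Pp = 0.5 * 2.463913 * 20.5 * 3.1^2
Pp = 242.7 kN/m


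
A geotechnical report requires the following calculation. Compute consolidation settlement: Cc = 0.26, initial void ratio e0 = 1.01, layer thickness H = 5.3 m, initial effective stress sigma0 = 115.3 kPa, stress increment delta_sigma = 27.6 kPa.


Using Sc = Cc * H / (1 + e0) * log10((sigma0 + delta_sigma) / sigma0)
Stress ratio = (115.3 + 27.6) / 115.3 = 1.23938
log10(1.23938) = 0.0932029
Cc * H / (1 + e0) = 0.26 * 5.3 / (1 + 1.01) = 0.685572
Sc = 0.685572 * 0.0932029
Sc = 0.0639 m


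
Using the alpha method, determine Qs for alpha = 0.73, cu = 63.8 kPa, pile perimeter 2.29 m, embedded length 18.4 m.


Result: 1962.44 kN

Derivation:
Using Qs = alpha * cu * perimeter * L
Qs = 0.73 * 63.8 * 2.29 * 18.4
Qs = 1962.44 kN


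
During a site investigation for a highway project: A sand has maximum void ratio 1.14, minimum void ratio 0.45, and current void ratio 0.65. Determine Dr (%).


Result: 71.01 %

Derivation:
Using Dr = (e_max - e) / (e_max - e_min) * 100
e_max - e = 1.14 - 0.65 = 0.49
e_max - e_min = 1.14 - 0.45 = 0.69
Dr = 0.49 / 0.69 * 100
Dr = 71.01 %


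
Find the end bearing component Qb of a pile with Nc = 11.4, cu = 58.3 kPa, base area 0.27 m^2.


Using Qb = Nc * cu * Ab
Qb = 11.4 * 58.3 * 0.27
Qb = 179.45 kN


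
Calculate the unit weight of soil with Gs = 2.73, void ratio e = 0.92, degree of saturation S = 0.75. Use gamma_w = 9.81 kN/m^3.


Using gamma = gamma_w * (Gs + S*e) / (1 + e)
Numerator: Gs + S*e = 2.73 + 0.75*0.92 = 3.42
Denominator: 1 + e = 1 + 0.92 = 1.92
gamma = 9.81 * 3.42 / 1.92
gamma = 17.474 kN/m^3


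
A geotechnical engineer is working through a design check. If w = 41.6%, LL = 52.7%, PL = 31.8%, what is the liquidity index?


First compute the plasticity index:
PI = LL - PL = 52.7 - 31.8 = 20.9
Then compute the liquidity index:
LI = (w - PL) / PI
LI = (41.6 - 31.8) / 20.9
LI = 0.469


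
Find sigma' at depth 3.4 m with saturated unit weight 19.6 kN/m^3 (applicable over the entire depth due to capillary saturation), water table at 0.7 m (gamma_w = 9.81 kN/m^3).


Total stress = gamma_sat * depth
sigma = 19.6 * 3.4 = 66.64 kPa
Pore water pressure u = gamma_w * (depth - d_wt)
u = 9.81 * (3.4 - 0.7) = 26.487 kPa
Effective stress = sigma - u
sigma' = 66.64 - 26.487 = 40.15 kPa


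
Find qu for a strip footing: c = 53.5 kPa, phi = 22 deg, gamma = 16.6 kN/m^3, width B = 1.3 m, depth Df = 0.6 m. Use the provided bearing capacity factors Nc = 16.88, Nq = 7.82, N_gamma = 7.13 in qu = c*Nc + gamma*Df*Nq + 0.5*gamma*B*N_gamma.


Result: 1057.9 kPa

Derivation:
Compute qu = c*Nc + gamma*Df*Nq + 0.5*gamma*B*N_gamma
Term 1: 53.5 * 16.88 = 903.08
Term 2: 16.6 * 0.6 * 7.82 = 77.8872
Term 3: 0.5 * 16.6 * 1.3 * 7.13 = 76.9327
qu = 903.08 + 77.8872 + 76.9327
qu = 1057.9 kPa


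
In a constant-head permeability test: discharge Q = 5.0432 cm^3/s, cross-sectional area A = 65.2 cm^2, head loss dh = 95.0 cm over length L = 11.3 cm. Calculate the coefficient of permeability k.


Compute hydraulic gradient:
i = dh / L = 95.0 / 11.3 = 8.40708
Then apply Darcy's law:
k = Q / (A * i)
k = 5.0432 / (65.2 * 8.40708)
k = 5.0432 / 548.142
k = 0.009201 cm/s


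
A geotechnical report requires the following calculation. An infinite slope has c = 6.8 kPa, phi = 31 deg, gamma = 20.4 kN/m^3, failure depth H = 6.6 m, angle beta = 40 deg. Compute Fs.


Result: 0.819

Derivation:
Using Fs = c / (gamma*H*sin(beta)*cos(beta)) + tan(phi)/tan(beta)
Cohesion contribution = 6.8 / (20.4*6.6*sin(40)*cos(40))
Cohesion contribution = 0.102568
Friction contribution = tan(31)/tan(40) = 0.716078
Fs = 0.102568 + 0.716078
Fs = 0.819


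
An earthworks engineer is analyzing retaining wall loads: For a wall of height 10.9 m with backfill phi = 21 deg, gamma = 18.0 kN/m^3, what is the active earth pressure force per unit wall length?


Compute active earth pressure coefficient:
Ka = tan^2(45 - phi/2) = tan^2(34.5) = 0.472355
Compute active force:
Pa = 0.5 * Ka * gamma * H^2
Pa = 0.5 * 0.472355 * 18.0 * 10.9^2
Pa = 505.08 kN/m


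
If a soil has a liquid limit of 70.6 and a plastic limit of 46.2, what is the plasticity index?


Using PI = LL - PL
PI = 70.6 - 46.2
PI = 24.4


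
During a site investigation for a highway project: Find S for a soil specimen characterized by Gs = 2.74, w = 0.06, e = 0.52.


Using S = Gs * w / e
S = 2.74 * 0.06 / 0.52
S = 0.3162


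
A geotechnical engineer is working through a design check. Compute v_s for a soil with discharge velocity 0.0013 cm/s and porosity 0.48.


Using v_s = v_d / n
v_s = 0.0013 / 0.48
v_s = 0.00271 cm/s


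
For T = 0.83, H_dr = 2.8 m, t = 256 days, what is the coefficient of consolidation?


Using cv = T * H_dr^2 / t
H_dr^2 = 2.8^2 = 7.84
cv = 0.83 * 7.84 / 256
cv = 0.02542 m^2/day


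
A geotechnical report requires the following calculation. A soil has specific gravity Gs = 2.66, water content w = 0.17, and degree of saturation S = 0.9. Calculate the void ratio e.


Using the relation e = Gs * w / S
e = 2.66 * 0.17 / 0.9
e = 0.5024


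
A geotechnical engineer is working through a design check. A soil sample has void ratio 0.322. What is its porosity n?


Result: 0.2436

Derivation:
Using the relation n = e / (1 + e)
n = 0.322 / (1 + 0.322)
n = 0.322 / 1.322
n = 0.2436


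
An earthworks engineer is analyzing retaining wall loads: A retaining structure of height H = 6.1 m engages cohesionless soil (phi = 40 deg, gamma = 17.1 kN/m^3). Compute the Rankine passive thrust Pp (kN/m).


Compute passive earth pressure coefficient:
Kp = tan^2(45 + phi/2) = tan^2(65.0) = 4.59891
Compute passive force:
Pp = 0.5 * Kp * gamma * H^2
Pp = 0.5 * 4.59891 * 17.1 * 6.1^2
Pp = 1463.12 kN/m


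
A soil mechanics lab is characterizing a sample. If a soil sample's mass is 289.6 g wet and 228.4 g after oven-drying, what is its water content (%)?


Using w = (m_wet - m_dry) / m_dry * 100
m_wet - m_dry = 289.6 - 228.4 = 61.2 g
w = 61.2 / 228.4 * 100
w = 26.8 %


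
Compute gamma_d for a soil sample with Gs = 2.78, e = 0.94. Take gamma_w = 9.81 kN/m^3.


Using gamma_d = Gs * gamma_w / (1 + e)
gamma_d = 2.78 * 9.81 / (1 + 0.94)
gamma_d = 2.78 * 9.81 / 1.94
gamma_d = 14.058 kN/m^3


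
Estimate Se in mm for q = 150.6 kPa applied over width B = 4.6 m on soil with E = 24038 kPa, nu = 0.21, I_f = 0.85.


Using Se = q * B * (1 - nu^2) * I_f / E
1 - nu^2 = 1 - 0.21^2 = 0.9559
Se = 150.6 * 4.6 * 0.9559 * 0.85 / 24038
Se = 0.023416 m
Convert to mm: Se = 0.023416 * 1000 = 23.416 mm


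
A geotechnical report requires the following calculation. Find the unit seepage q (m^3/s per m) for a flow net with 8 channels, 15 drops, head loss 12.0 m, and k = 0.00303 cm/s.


Convert k to m/s for unit consistency with H:
k = 0.00303 cm/s = 0.00303 / 100 m/s = 3.03e-05 m/s
Using q = k * H * Nf / Nd
Nf / Nd = 8 / 15 = 0.5333
q = 3.03e-05 * 12.0 * 0.5333
q = 0.0001939 m^3/s per m


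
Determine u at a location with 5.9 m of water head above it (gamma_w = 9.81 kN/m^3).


Using u = gamma_w * h_w
u = 9.81 * 5.9
u = 57.88 kPa


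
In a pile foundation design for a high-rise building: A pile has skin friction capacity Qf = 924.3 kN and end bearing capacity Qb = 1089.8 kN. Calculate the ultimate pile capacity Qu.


Result: 2014.1 kN

Derivation:
Using Qu = Qf + Qb
Qu = 924.3 + 1089.8
Qu = 2014.1 kN


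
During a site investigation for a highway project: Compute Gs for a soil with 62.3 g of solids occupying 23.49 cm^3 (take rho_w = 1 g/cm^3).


Using Gs = m_s / (V_s * rho_w)
Since rho_w = 1 g/cm^3:
Gs = 62.3 / 23.49
Gs = 2.652


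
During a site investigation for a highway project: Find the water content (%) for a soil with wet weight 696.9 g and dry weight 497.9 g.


Using w = (m_wet - m_dry) / m_dry * 100
m_wet - m_dry = 696.9 - 497.9 = 199.0 g
w = 199.0 / 497.9 * 100
w = 39.97 %


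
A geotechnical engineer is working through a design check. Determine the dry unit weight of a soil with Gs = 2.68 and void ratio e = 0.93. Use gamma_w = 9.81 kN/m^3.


Result: 13.622 kN/m^3

Derivation:
Using gamma_d = Gs * gamma_w / (1 + e)
gamma_d = 2.68 * 9.81 / (1 + 0.93)
gamma_d = 2.68 * 9.81 / 1.93
gamma_d = 13.622 kN/m^3


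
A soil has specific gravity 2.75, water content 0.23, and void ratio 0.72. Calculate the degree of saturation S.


Using S = Gs * w / e
S = 2.75 * 0.23 / 0.72
S = 0.8785


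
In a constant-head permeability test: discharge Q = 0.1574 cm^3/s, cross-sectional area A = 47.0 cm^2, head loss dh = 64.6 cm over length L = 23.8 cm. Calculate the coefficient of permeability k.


Compute hydraulic gradient:
i = dh / L = 64.6 / 23.8 = 2.71429
Then apply Darcy's law:
k = Q / (A * i)
k = 0.1574 / (47.0 * 2.71429)
k = 0.1574 / 127.571
k = 0.001234 cm/s


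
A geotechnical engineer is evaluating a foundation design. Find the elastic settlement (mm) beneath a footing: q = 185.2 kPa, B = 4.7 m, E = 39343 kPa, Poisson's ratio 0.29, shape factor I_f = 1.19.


Result: 24.114 mm

Derivation:
Using Se = q * B * (1 - nu^2) * I_f / E
1 - nu^2 = 1 - 0.29^2 = 0.9159
Se = 185.2 * 4.7 * 0.9159 * 1.19 / 39343
Se = 0.024114 m
Convert to mm: Se = 0.024114 * 1000 = 24.114 mm


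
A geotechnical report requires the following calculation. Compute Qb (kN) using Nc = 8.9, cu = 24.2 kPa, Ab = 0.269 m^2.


Using Qb = Nc * cu * Ab
Qb = 8.9 * 24.2 * 0.269
Qb = 57.94 kN


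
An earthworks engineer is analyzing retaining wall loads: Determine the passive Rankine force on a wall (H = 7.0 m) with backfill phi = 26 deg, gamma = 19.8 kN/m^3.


Compute passive earth pressure coefficient:
Kp = tan^2(45 + phi/2) = tan^2(58.0) = 2.561071
Compute passive force:
Pp = 0.5 * Kp * gamma * H^2
Pp = 0.5 * 2.561071 * 19.8 * 7.0^2
Pp = 1242.38 kN/m


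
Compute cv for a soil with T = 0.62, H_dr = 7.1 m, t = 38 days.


Using cv = T * H_dr^2 / t
H_dr^2 = 7.1^2 = 50.41
cv = 0.62 * 50.41 / 38
cv = 0.82248 m^2/day


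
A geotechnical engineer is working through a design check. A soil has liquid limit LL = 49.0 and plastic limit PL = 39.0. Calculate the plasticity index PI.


Using PI = LL - PL
PI = 49.0 - 39.0
PI = 10.0


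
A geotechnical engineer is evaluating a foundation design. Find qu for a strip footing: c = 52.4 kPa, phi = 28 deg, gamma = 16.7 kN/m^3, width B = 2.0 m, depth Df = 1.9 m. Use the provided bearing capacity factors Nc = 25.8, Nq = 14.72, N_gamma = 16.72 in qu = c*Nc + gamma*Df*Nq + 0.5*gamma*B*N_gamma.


Compute qu = c*Nc + gamma*Df*Nq + 0.5*gamma*B*N_gamma
Term 1: 52.4 * 25.8 = 1351.92
Term 2: 16.7 * 1.9 * 14.72 = 467.0656
Term 3: 0.5 * 16.7 * 2.0 * 16.72 = 279.224
qu = 1351.92 + 467.0656 + 279.224
qu = 2098.21 kPa


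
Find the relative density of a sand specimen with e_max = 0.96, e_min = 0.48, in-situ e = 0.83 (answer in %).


Using Dr = (e_max - e) / (e_max - e_min) * 100
e_max - e = 0.96 - 0.83 = 0.13
e_max - e_min = 0.96 - 0.48 = 0.48
Dr = 0.13 / 0.48 * 100
Dr = 27.08 %


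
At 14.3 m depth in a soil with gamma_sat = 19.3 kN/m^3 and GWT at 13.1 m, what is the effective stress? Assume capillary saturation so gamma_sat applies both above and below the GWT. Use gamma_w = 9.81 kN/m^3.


Result: 264.22 kPa

Derivation:
Total stress = gamma_sat * depth
sigma = 19.3 * 14.3 = 275.99 kPa
Pore water pressure u = gamma_w * (depth - d_wt)
u = 9.81 * (14.3 - 13.1) = 11.772 kPa
Effective stress = sigma - u
sigma' = 275.99 - 11.772 = 264.22 kPa


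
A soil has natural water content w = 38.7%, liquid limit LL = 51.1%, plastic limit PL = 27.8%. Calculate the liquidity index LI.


First compute the plasticity index:
PI = LL - PL = 51.1 - 27.8 = 23.3
Then compute the liquidity index:
LI = (w - PL) / PI
LI = (38.7 - 27.8) / 23.3
LI = 0.468


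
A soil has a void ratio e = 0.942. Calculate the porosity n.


Using the relation n = e / (1 + e)
n = 0.942 / (1 + 0.942)
n = 0.942 / 1.942
n = 0.4851


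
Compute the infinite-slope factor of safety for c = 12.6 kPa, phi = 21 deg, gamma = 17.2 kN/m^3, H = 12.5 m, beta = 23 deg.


Using Fs = c / (gamma*H*sin(beta)*cos(beta)) + tan(phi)/tan(beta)
Cohesion contribution = 12.6 / (17.2*12.5*sin(23)*cos(23))
Cohesion contribution = 0.16294
Friction contribution = tan(21)/tan(23) = 0.904327
Fs = 0.16294 + 0.904327
Fs = 1.067


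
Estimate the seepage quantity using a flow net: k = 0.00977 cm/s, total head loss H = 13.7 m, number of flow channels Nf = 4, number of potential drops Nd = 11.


Result: 0.0004867 m^3/s per m

Derivation:
Convert k to m/s for unit consistency with H:
k = 0.00977 cm/s = 0.00977 / 100 m/s = 9.77e-05 m/s
Using q = k * H * Nf / Nd
Nf / Nd = 4 / 11 = 0.3636
q = 9.77e-05 * 13.7 * 0.3636
q = 0.0004867 m^3/s per m


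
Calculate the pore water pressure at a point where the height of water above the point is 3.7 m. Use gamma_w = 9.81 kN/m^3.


Result: 36.3 kPa

Derivation:
Using u = gamma_w * h_w
u = 9.81 * 3.7
u = 36.3 kPa


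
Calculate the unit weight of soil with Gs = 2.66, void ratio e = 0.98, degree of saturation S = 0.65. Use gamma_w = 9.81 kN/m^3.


Result: 16.335 kN/m^3

Derivation:
Using gamma = gamma_w * (Gs + S*e) / (1 + e)
Numerator: Gs + S*e = 2.66 + 0.65*0.98 = 3.297
Denominator: 1 + e = 1 + 0.98 = 1.98
gamma = 9.81 * 3.297 / 1.98
gamma = 16.335 kN/m^3


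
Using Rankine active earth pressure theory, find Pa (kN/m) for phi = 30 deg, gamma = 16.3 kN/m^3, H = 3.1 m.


Result: 26.11 kN/m

Derivation:
Compute active earth pressure coefficient:
Ka = tan^2(45 - phi/2) = tan^2(30.0) = 0.333333
Compute active force:
Pa = 0.5 * Ka * gamma * H^2
Pa = 0.5 * 0.333333 * 16.3 * 3.1^2
Pa = 26.11 kN/m


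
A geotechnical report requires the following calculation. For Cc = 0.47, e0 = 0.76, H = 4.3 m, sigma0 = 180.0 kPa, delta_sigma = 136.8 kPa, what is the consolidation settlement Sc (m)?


Result: 0.2819 m

Derivation:
Using Sc = Cc * H / (1 + e0) * log10((sigma0 + delta_sigma) / sigma0)
Stress ratio = (180.0 + 136.8) / 180.0 = 1.76
log10(1.76) = 0.245513
Cc * H / (1 + e0) = 0.47 * 4.3 / (1 + 0.76) = 1.1483
Sc = 1.1483 * 0.245513
Sc = 0.2819 m


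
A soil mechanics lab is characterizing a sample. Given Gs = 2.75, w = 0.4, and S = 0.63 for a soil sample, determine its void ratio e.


Using the relation e = Gs * w / S
e = 2.75 * 0.4 / 0.63
e = 1.746


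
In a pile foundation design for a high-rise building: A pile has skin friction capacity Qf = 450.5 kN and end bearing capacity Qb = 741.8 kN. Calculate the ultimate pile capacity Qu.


Using Qu = Qf + Qb
Qu = 450.5 + 741.8
Qu = 1192.3 kN


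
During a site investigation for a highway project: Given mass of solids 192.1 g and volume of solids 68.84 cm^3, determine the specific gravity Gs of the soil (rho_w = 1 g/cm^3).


Using Gs = m_s / (V_s * rho_w)
Since rho_w = 1 g/cm^3:
Gs = 192.1 / 68.84
Gs = 2.791


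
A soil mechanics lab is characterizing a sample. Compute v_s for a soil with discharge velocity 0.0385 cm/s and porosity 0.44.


Using v_s = v_d / n
v_s = 0.0385 / 0.44
v_s = 0.0875 cm/s


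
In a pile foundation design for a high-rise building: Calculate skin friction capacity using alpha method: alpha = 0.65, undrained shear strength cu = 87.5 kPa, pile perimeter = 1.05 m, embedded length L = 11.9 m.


Using Qs = alpha * cu * perimeter * L
Qs = 0.65 * 87.5 * 1.05 * 11.9
Qs = 710.65 kN


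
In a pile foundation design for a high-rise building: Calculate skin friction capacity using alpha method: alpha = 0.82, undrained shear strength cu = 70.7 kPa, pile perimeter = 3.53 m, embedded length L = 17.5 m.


Using Qs = alpha * cu * perimeter * L
Qs = 0.82 * 70.7 * 3.53 * 17.5
Qs = 3581.34 kN


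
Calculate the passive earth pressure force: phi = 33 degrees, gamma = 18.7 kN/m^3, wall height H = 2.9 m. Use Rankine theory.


Result: 266.73 kN/m

Derivation:
Compute passive earth pressure coefficient:
Kp = tan^2(45 + phi/2) = tan^2(61.5) = 3.39212
Compute passive force:
Pp = 0.5 * Kp * gamma * H^2
Pp = 0.5 * 3.39212 * 18.7 * 2.9^2
Pp = 266.73 kN/m


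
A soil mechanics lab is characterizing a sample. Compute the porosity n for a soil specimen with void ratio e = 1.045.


Using the relation n = e / (1 + e)
n = 1.045 / (1 + 1.045)
n = 1.045 / 2.045
n = 0.511


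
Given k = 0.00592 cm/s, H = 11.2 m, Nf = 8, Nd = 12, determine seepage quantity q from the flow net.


Convert k to m/s for unit consistency with H:
k = 0.00592 cm/s = 0.00592 / 100 m/s = 5.92e-05 m/s
Using q = k * H * Nf / Nd
Nf / Nd = 8 / 12 = 0.6667
q = 5.92e-05 * 11.2 * 0.6667
q = 0.000442 m^3/s per m
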